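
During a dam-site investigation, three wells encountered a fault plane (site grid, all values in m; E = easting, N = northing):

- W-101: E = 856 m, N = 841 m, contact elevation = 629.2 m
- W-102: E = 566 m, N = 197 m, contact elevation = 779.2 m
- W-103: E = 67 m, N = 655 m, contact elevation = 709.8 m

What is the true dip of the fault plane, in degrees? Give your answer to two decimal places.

Let the plane be z = a·E + b·N + c.
W-102−W-101: −290a − 644b = 150;  W-103−W-101: −789a − 186b = 80.6.
Solving gives a = −0.05286, b = −0.20912.
Gradient magnitude |∇z| = √(a² + b²) = √(0.00279 + 0.04373) = 0.21569.
True dip = arctan(0.21569) = 12.17°, dipping toward NNE (azimuth ≈ 014°).

12.17°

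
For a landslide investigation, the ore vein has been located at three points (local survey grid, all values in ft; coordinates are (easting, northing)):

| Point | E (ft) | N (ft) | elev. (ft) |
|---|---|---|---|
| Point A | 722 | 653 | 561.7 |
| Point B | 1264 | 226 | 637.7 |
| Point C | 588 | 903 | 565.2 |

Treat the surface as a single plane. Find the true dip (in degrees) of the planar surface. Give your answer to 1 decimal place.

16.9°

Let the plane be z = a·E + b·N + c.
Point B−Point A: 542a − 427b = 76;  Point C−Point A: −134a + 250b = 3.5.
Solving gives a = 0.26180, b = 0.15433.
Gradient magnitude |∇z| = √(a² + b²) = √(0.06854 + 0.02382) = 0.30390.
True dip = arctan(0.30390) = 16.9°, dipping toward WSW (azimuth ≈ 239°).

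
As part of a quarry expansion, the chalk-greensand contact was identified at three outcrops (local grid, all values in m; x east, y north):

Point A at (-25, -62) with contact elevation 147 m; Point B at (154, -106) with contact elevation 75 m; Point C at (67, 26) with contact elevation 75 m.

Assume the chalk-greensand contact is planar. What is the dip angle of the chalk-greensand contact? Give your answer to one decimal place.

29.9°

Two edge vectors: Point A→Point B = (179, -44, -72), Point A→Point C = (92, 88, -72).
Normal n = (Point A→Point B) × (Point A→Point C) = (9504, 6264, 19800).
So ∂z/∂x = −n_x/n_z = −0.48000 and ∂z/∂y = −n_y/n_z = −0.31636.
Gradient magnitude |∇z| = √(a² + b²) = √(0.23040 + 0.10009) = 0.57488.
True dip = arctan(0.57488) = 29.9°, dipping toward ENE (azimuth ≈ 057°).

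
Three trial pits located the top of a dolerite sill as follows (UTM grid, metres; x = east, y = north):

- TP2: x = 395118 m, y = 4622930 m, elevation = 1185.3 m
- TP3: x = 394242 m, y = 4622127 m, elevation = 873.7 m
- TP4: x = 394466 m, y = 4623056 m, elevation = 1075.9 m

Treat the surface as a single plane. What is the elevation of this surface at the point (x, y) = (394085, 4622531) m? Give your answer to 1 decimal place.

Two edge vectors: TP2→TP3 = (-876, -803, -311.6), TP2→TP4 = (-652, 126, -109.4).
Normal n = (TP2→TP3) × (TP2→TP4) = (127109.8, 107328.8, -633932).
So ∂z/∂x = −n_x/n_z = 0.200510149 and ∂z/∂y = −n_y/n_z = 0.169306487.
Intercept c from TP2: 1185.3 − 79225.17 − 782692.04 = −860731.91.
At (394085, 4622531): z = 79018.0 + 782624.5 − 860731.91 = 910.6 m.

910.6 m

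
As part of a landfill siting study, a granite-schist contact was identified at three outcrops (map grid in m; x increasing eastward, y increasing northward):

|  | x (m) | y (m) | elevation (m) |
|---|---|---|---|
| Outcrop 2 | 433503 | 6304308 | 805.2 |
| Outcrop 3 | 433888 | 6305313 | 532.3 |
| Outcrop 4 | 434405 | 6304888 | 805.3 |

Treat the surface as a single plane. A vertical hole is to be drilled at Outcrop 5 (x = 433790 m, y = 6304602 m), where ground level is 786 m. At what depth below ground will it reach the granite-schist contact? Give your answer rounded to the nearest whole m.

Let the plane be z = a·x + b·y + c.
Outcrop 3−Outcrop 2: 385a + 1005b = −272.9;  Outcrop 4−Outcrop 2: 902a + 580b = 0.1.
Solving gives a = 0.23182111, b = −0.36034938.
Then c = 805.2 − a·433503 − b·6304308 = 2172063.53.
At (433790, 6304602): z_contact = 100561.7 − 2271859.4 + 2172063.53 = 765.8 m.
Depth below ground = 786 − 765.8 = 20 m.

20 m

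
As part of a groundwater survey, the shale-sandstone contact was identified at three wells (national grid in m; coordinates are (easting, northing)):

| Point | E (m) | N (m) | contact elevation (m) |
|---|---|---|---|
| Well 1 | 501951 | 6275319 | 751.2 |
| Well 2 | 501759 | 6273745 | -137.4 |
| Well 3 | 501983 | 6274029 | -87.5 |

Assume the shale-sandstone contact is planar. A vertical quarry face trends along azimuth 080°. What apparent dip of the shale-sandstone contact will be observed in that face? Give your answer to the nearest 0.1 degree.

24.9°

Let the plane be z = a·E + b·N + c.
Well 2−Well 1: −192a − 1574b = −888.6;  Well 3−Well 1: 32a − 1290b = −838.7.
Solving gives a = −0.58319, b = 0.63569.
Unit vector along 080° is (sin 80°, cos 80°) = (0.9848, 0.1736).
Slope in that direction = a·(0.9848) + b·(0.1736) = −0.46395.
Apparent dip = arctan|0.46395| = 24.9° (true dip is 40.8°, so apparent ≤ true as expected).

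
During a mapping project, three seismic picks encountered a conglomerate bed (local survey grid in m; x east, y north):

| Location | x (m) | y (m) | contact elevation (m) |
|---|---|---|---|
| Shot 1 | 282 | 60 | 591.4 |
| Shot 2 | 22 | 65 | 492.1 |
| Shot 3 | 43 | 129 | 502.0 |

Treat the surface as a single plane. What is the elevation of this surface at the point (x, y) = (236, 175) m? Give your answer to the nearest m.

577 m

Two edge vectors: Shot 1→Shot 2 = (-260, 5, -99.3), Shot 1→Shot 3 = (-239, 69, -89.4).
Normal n = (Shot 1→Shot 2) × (Shot 1→Shot 3) = (6404.7, 488.7, -16745).
So ∂z/∂x = −n_x/n_z = 0.38248 and ∂z/∂y = −n_y/n_z = 0.02918.
Intercept c from Shot 1: 591.4 − 107.86 − 1.75 = 481.79.
At (236, 175): z = 90.3 + 5.1 + 481.79 = 577.2 m.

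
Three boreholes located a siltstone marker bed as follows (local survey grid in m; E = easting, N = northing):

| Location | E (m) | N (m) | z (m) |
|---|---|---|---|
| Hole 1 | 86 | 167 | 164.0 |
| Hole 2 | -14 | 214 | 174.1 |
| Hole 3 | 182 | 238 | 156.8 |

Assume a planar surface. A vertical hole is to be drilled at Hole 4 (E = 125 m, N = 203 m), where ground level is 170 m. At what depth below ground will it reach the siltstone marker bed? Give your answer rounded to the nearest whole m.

Two edge vectors: Hole 1→Hole 2 = (-100, 47, 10.1), Hole 1→Hole 3 = (96, 71, -7.2).
Normal n = (Hole 1→Hole 2) × (Hole 1→Hole 3) = (-1055.5, 249.6, -11612).
So ∂z/∂E = −n_x/n_z = −0.09090 and ∂z/∂N = −n_y/n_z = 0.02150.
Intercept c from Hole 1: 164 + 7.82 − 3.59 = 168.23.
At (125, 203): z_contact = −11.4 + 4.4 + 168.23 = 161.2 m.
Depth below ground = 170 − 161.2 = 9 m.

9 m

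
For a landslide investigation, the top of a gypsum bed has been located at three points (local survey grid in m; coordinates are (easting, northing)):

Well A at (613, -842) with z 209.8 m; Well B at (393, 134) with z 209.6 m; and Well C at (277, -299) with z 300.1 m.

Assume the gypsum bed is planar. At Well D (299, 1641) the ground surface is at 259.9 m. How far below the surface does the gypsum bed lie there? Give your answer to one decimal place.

Two edge vectors: Well A→Well B = (-220, 976, -0.2), Well A→Well C = (-336, 543, 90.3).
Normal n = (Well A→Well B) × (Well A→Well C) = (88241.4, 19933.2, 208476).
So ∂z/∂E = −n_x/n_z = −0.423269 and ∂z/∂N = −n_y/n_z = −0.095614.
Intercept c from Well A: 209.8 + 259.46 − 80.51 = 388.76.
At (299, 1641): z_contact = −126.56 − 156.90 + 388.76 = 105.30 m.
Depth below ground = 259.9 − 105.30 = 154.6 m.

154.6 m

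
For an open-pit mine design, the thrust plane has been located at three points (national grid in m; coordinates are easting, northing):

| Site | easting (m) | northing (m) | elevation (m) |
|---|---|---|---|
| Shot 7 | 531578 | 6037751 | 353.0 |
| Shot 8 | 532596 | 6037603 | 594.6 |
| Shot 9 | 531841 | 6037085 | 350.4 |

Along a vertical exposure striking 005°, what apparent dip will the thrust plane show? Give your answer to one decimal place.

Let the plane be z = a·easting + b·northing + c.
Shot 8−Shot 7: 1018a − 148b = 241.6;  Shot 9−Shot 7: 263a − 666b = −2.6.
Solving gives a = 0.25239, b = 0.10357.
Unit vector along 005° is (sin 5°, cos 5°) = (0.0872, 0.9962).
Slope in that direction = a·(0.0872) + b·(0.9962) = 0.12517.
Apparent dip = arctan|0.12517| = 7.1° (true dip is 15.3°, so apparent ≤ true as expected).

7.1°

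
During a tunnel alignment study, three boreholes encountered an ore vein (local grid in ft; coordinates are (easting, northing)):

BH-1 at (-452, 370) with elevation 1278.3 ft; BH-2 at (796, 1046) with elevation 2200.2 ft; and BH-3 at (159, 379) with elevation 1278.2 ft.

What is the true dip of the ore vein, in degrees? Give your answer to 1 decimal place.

Two edge vectors: BH-1→BH-2 = (1248, 676, 921.9), BH-1→BH-3 = (611, 9, -0.1).
Normal n = (BH-1→BH-2) × (BH-1→BH-3) = (-8364.7, 563405.7, -401804).
So ∂z/∂E = −n_x/n_z = −0.02082 and ∂z/∂N = −n_y/n_z = 1.40219.
Gradient magnitude |∇z| = √(a² + b²) = √(0.00043 + 1.96614) = 1.40234.
True dip = arctan(1.40234) = 54.5°, dipping toward S (azimuth ≈ 179°).

54.5°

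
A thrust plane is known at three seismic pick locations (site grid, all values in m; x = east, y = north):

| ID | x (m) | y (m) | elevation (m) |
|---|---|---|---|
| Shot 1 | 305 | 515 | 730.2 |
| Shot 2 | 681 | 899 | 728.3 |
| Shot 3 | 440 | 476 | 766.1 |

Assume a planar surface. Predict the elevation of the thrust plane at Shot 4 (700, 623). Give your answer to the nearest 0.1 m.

Two edge vectors: Shot 1→Shot 2 = (376, 384, -1.9), Shot 1→Shot 3 = (135, -39, 35.9).
Normal n = (Shot 1→Shot 2) × (Shot 1→Shot 3) = (13711.5, -13754.9, -66504).
So ∂z/∂x = −n_x/n_z = 0.20618 and ∂z/∂y = −n_y/n_z = −0.20683.
Intercept c from Shot 1: 730.2 − 62.88 + 106.52 = 773.83.
At (700, 623): z = 144.3 − 128.9 + 773.83 = 789.3 m.

789.3 m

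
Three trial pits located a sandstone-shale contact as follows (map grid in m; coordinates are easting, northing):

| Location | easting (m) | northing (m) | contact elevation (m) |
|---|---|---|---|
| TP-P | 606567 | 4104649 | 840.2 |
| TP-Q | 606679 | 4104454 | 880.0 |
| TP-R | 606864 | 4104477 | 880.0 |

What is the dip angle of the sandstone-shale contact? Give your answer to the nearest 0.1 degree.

Let the plane be z = a·easting + b·northing + c.
TP-Q−TP-P: 112a − 195b = 39.8;  TP-R−TP-P: 297a − 172b = 39.8.
Solving gives a = 0.02368, b = −0.19050.
Gradient magnitude |∇z| = √(a² + b²) = √(0.00056 + 0.03629) = 0.19197.
True dip = arctan(0.19197) = 10.9°, dipping toward N (azimuth ≈ 353°).

10.9°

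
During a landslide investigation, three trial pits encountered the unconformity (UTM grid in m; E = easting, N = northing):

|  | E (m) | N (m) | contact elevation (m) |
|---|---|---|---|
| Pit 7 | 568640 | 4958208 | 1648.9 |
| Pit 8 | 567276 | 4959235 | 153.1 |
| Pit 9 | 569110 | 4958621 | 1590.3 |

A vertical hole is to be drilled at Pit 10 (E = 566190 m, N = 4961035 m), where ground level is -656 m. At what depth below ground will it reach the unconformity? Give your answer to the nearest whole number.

Two edge vectors: Pit 7→Pit 8 = (-1364, 1027, -1495.8), Pit 7→Pit 9 = (470, 413, -58.6).
Normal n = (Pit 7→Pit 8) × (Pit 7→Pit 9) = (557583.2, -782956.4, -1046022).
So ∂z/∂E = −n_x/n_z = 0.53305112 and ∂z/∂N = −n_y/n_z = −0.74850854.
Intercept c from Pit 7: 1648.9 − 303114.19 + 3711261.03 = 3409795.74.
At (566190, 4961035): z_contact = 301808.2 − 3713377.1 + 3409795.74 = -1773.1 m.
Depth below ground = -656 − (-1773.1) = 1117 m.

1117 m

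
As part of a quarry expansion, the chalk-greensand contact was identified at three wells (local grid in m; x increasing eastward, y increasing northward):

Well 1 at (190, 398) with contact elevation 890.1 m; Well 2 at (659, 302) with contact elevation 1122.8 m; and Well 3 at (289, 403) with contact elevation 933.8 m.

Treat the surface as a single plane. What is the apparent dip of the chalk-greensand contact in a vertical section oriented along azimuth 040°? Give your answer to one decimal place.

Let the plane be z = a·x + b·y + c.
Well 2−Well 1: 469a − 96b = 232.7;  Well 3−Well 1: 99a + 5b = 43.7.
Solving gives a = 0.45225, b = −0.21453.
Unit vector along 040° is (sin 40°, cos 40°) = (0.6428, 0.7660).
Slope in that direction = a·(0.6428) + b·(0.7660) = 0.12636.
Apparent dip = arctan|0.12636| = 7.2° (true dip is 26.6°, so apparent ≤ true as expected).

7.2°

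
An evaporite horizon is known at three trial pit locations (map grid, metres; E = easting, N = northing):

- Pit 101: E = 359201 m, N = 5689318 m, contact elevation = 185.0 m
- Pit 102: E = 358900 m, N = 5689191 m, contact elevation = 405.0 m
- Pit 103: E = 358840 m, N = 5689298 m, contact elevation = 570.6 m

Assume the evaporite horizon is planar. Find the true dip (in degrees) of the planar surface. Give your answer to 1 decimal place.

55.4°

Two edge vectors: Pit 101→Pit 102 = (-301, -127, 220), Pit 101→Pit 103 = (-361, -20, 385.6).
Normal n = (Pit 101→Pit 102) × (Pit 101→Pit 103) = (-44571.2, 36645.6, -39827).
So ∂z/∂E = −n_x/n_z = −1.11912 and ∂z/∂N = −n_y/n_z = 0.92012.
Gradient magnitude |∇z| = √(a² + b²) = √(1.25243 + 0.84662) = 1.44881.
True dip = arctan(1.44881) = 55.4°, dipping toward SE (azimuth ≈ 129°).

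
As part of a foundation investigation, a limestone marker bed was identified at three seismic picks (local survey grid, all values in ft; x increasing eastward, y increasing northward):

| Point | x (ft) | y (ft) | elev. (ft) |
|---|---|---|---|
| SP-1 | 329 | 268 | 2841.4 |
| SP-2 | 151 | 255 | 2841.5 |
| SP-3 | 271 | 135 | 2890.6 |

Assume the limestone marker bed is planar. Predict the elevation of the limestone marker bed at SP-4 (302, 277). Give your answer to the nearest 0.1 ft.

2837.2 ft

Two edge vectors: SP-1→SP-2 = (-178, -13, 0.1), SP-1→SP-3 = (-58, -133, 49.2).
Normal n = (SP-1→SP-2) × (SP-1→SP-3) = (-626.3, 8751.8, 22920).
So ∂z/∂x = −n_x/n_z = 0.02733 and ∂z/∂y = −n_y/n_z = −0.38184.
Intercept c from SP-1: 2841.4 − 8.99 + 102.33 = 2934.74.
At (302, 277): z = 8.3 − 105.8 + 2934.74 = 2837.2 ft.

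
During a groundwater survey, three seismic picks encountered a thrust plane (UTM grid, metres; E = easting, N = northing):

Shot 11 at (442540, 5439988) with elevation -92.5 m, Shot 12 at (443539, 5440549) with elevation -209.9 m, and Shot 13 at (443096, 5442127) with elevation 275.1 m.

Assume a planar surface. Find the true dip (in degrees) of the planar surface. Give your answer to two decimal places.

Let the plane be z = a·E + b·N + c.
Shot 12−Shot 11: 999a + 561b = −117.4;  Shot 13−Shot 11: 556a + 2139b = 367.6.
Solving gives a = −0.25061, b = 0.23700.
Gradient magnitude |∇z| = √(a² + b²) = √(0.06280 + 0.05617) = 0.34492.
True dip = arctan(0.34492) = 19.03°, dipping toward SE (azimuth ≈ 133°).

19.03°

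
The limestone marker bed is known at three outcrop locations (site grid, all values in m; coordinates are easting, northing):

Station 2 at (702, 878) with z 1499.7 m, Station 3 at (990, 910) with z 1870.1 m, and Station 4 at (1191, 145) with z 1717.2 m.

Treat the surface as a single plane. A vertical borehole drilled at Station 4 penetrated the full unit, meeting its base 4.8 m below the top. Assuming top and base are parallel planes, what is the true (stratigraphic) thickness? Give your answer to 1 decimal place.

2.9 m

Let the plane be z = a·easting + b·northing + c.
Station 3−Station 2: 288a + 32b = 370.4;  Station 4−Station 2: 489a − 733b = 217.5.
Solving gives a = 1.22805, b = 0.52253.
|∇z| = √(a²+b²) = 1.33460, so dip δ = arctan(1.33460) = 53.16°.
True thickness = vertical thickness × cos δ = 4.8 × cos 53.16° = 2.9 m.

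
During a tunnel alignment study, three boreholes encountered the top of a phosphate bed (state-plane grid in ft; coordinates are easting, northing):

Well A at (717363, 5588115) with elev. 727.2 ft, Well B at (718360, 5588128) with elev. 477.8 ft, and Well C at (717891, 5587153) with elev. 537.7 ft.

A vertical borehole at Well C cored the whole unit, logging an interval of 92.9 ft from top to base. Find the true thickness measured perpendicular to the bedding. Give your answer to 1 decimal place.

90.0 ft

Let the plane be z = a·easting + b·northing + c.
Well B−Well A: 997a + 13b = −249.4;  Well C−Well A: 528a − 962b = −189.5.
Solving gives a = −0.25092, b = 0.05926.
|∇z| = √(a²+b²) = 0.25783, so dip δ = arctan(0.25783) = 14.46°.
True thickness = vertical thickness × cos δ = 92.9 × cos 14.46° = 90.0 ft.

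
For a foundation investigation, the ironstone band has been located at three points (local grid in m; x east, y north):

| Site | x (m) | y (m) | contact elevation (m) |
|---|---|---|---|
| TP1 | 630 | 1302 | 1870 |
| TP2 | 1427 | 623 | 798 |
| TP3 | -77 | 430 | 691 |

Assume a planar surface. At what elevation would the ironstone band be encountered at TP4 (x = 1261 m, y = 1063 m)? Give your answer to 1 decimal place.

1452.6 m

Two edge vectors: TP1→TP2 = (797, -679, -1072), TP1→TP3 = (-707, -872, -1179).
Normal n = (TP1→TP2) × (TP1→TP3) = (-134243, 1697567, -1175037).
So ∂z/∂x = −n_x/n_z = −0.114246 and ∂z/∂y = −n_y/n_z = 1.444692.
Intercept c from TP1: 1870 + 71.97 − 1880.99 = 60.99.
At (1261, 1063): z = −144.1 + 1535.7 + 60.99 = 1452.6 m.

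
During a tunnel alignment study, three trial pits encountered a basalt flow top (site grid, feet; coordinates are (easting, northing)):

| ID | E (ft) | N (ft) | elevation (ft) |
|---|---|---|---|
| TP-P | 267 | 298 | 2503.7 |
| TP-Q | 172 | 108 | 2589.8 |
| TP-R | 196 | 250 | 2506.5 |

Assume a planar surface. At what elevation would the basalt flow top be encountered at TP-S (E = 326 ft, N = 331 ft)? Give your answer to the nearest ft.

Two edge vectors: TP-P→TP-Q = (-95, -190, 86.1), TP-P→TP-R = (-71, -48, 2.8).
Normal n = (TP-P→TP-Q) × (TP-P→TP-R) = (3600.8, -5847.1, -8930).
So ∂z/∂E = −n_x/n_z = 0.40323 and ∂z/∂N = −n_y/n_z = −0.65477.
Intercept c from TP-P: 2503.7 − 107.66 + 195.12 = 2591.16.
At (326, 331): z = 131.5 − 216.7 + 2591.16 = 2505.9 ft.

2506 ft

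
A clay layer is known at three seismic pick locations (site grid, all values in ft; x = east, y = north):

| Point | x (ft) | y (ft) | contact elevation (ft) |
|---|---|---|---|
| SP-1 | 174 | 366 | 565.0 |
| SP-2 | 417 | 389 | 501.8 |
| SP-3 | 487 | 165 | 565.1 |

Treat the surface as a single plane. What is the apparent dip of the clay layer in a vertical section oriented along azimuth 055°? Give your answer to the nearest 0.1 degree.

Let the plane be z = a·x + b·y + c.
SP-2−SP-1: 243a + 23b = −63.2;  SP-3−SP-1: 313a − 201b = 0.1.
Solving gives a = −0.22663, b = −0.35341.
Unit vector along 055° is (sin 55°, cos 55°) = (0.8192, 0.5736).
Slope in that direction = a·(0.8192) + b·(0.5736) = −0.38835.
Apparent dip = arctan|0.38835| = 21.2° (true dip is 22.8°, so apparent ≤ true as expected).

21.2°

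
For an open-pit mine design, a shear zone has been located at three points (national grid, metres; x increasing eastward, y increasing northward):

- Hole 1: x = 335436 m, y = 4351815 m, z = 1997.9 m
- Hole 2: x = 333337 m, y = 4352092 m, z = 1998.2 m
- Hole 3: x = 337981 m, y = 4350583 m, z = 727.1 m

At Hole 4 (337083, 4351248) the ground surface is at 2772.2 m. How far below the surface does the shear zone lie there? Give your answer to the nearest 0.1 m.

1270.2 m

Let the plane be z = a·x + b·y + c.
Hole 2−Hole 1: −2099a + 277b = 0.3;  Hole 3−Hole 1: 2545a − 1232b = −1270.8.
Solving gives a = 0.186943880, b = 1.417672221.
Then c = 1997.9 − a·335436 − b·4351815 = −6230157.04.
At (337083, 4351248): z_contact = 63015.60 + 6168643.41 − 6230157.04 = 1501.98 m.
Depth below ground = 2772.2 − 1501.98 = 1270.2 m.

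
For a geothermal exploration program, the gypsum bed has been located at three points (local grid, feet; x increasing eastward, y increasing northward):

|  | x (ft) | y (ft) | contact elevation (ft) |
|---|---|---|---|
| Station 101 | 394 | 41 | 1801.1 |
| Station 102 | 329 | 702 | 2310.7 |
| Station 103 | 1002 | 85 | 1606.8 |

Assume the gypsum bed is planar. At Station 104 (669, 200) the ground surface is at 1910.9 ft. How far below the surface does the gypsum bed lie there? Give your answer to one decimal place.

95.5 ft

Let the plane be z = a·x + b·y + c.
Station 102−Station 101: −65a + 661b = 509.6;  Station 103−Station 101: 608a + 44b = −194.3.
Solving gives a = −0.372713, b = 0.734302.
Then c = 1801.1 − a·394 − b·41 = 1917.84.
At (669, 200): z_contact = −249.34 + 146.86 + 1917.84 = 1815.36 ft.
Depth below ground = 1910.9 − 1815.36 = 95.5 ft.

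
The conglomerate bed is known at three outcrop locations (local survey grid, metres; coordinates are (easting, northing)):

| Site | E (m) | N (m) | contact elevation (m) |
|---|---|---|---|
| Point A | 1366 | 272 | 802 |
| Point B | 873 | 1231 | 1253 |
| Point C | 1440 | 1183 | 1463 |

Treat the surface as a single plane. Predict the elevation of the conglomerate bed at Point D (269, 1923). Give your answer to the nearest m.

Two edge vectors: Point A→Point B = (-493, 959, 451), Point A→Point C = (74, 911, 661).
Normal n = (Point A→Point B) × (Point A→Point C) = (223038, 359247, -520089).
So ∂z/∂E = −n_x/n_z = 0.42885 and ∂z/∂N = −n_y/n_z = 0.69074.
Intercept c from Point A: 802 − 585.80 − 187.88 = 28.31.
At (269, 1923): z = 115.4 + 1328.3 + 28.31 = 1472.0 m.

1472 m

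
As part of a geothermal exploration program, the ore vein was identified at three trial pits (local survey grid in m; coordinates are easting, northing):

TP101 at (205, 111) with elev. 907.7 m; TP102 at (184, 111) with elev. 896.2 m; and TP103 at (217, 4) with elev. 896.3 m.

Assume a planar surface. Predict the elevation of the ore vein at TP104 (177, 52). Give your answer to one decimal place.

882.5 m

Two edge vectors: TP101→TP102 = (-21, 0, -11.5), TP101→TP103 = (12, -107, -11.4).
Normal n = (TP101→TP102) × (TP101→TP103) = (-1230.5, -377.4, 2247).
So ∂z/∂easting = −n_x/n_z = 0.54762 and ∂z/∂northing = −n_y/n_z = 0.16796.
Intercept c from TP101: 907.7 − 112.26 − 18.64 = 776.79.
At (177, 52): z = 96.9 + 8.7 + 776.79 = 882.5 m.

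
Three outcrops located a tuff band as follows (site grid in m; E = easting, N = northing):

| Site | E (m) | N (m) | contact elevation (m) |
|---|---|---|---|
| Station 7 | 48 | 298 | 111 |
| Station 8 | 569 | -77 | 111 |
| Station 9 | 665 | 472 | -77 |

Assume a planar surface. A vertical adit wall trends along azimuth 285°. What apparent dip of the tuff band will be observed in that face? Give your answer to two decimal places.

7.56°

Two edge vectors: Station 7→Station 8 = (521, -375, 0), Station 7→Station 9 = (617, 174, -188).
Normal n = (Station 7→Station 8) × (Station 7→Station 9) = (70500, 97948, 322029).
So ∂z/∂E = −n_x/n_z = −0.21892 and ∂z/∂N = −n_y/n_z = −0.30416.
Unit vector along 285° is (sin 285°, cos 285°) = (-0.9659, 0.2588).
Slope in that direction = a·(-0.9659) + b·(0.2588) = 0.13274.
Apparent dip = arctan|0.13274| = 7.56° (true dip is 20.5°, so apparent ≤ true as expected).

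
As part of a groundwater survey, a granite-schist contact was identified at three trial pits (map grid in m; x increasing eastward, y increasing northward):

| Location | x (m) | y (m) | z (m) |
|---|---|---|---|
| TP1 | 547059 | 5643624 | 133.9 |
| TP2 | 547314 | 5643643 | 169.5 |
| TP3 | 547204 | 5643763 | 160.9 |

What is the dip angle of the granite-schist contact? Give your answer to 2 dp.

8.28°

Let the plane be z = a·x + b·y + c.
TP2−TP1: 255a + 19b = 35.6;  TP3−TP1: 145a + 139b = 27.
Solving gives a = 0.13568, b = 0.05271.
Gradient magnitude |∇z| = √(a² + b²) = √(0.01841 + 0.00278) = 0.14556.
True dip = arctan(0.14556) = 8.28°, dipping toward WSW (azimuth ≈ 249°).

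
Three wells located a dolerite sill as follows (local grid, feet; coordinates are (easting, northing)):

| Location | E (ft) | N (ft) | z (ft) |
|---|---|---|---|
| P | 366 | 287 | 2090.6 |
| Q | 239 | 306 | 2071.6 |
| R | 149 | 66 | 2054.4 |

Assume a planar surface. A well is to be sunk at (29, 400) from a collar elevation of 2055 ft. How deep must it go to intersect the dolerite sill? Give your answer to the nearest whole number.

14 ft

Let the plane be z = a·E + b·N + c.
Q−P: −127a + 19b = −19;  R−P: −217a − 221b = −36.2.
Solving gives a = 0.15181, b = 0.01474.
Then c = 2090.6 − a·366 − b·287 = 2030.81.
At (29, 400): z_contact = 4.4 + 5.9 + 2030.81 = 2041.1 ft.
Depth below ground = 2055 − 2041.1 = 14 ft.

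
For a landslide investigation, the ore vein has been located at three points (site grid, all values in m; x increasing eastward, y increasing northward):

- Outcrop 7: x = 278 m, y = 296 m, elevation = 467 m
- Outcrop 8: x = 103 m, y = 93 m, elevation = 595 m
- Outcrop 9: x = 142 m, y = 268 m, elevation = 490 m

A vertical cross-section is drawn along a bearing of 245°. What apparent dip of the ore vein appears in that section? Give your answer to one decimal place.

Two edge vectors: Outcrop 7→Outcrop 8 = (-175, -203, 128), Outcrop 7→Outcrop 9 = (-136, -28, 23).
Normal n = (Outcrop 7→Outcrop 8) × (Outcrop 7→Outcrop 9) = (-1085, -13383, -22708).
So ∂z/∂x = −n_x/n_z = −0.04778 and ∂z/∂y = −n_y/n_z = −0.58935.
Unit vector along 245° is (sin 245°, cos 245°) = (-0.9063, -0.4226).
Slope in that direction = a·(-0.9063) + b·(-0.4226) = 0.29237.
Apparent dip = arctan|0.29237| = 16.3° (true dip is 30.6°, so apparent ≤ true as expected).

16.3°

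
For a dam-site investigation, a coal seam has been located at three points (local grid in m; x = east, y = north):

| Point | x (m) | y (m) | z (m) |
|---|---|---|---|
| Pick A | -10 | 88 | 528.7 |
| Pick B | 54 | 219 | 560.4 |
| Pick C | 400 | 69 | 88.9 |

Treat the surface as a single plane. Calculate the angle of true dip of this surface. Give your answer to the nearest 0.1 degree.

52.0°

Two edge vectors: Pick A→Pick B = (64, 131, 31.7), Pick A→Pick C = (410, -19, -439.8).
Normal n = (Pick A→Pick B) × (Pick A→Pick C) = (-57011.5, 41144.2, -54926).
So ∂z/∂x = −n_x/n_z = −1.03797 and ∂z/∂y = −n_y/n_z = 0.74908.
Gradient magnitude |∇z| = √(a² + b²) = √(1.07738 + 0.56113) = 1.28004.
True dip = arctan(1.28004) = 52.0°, dipping toward SE (azimuth ≈ 126°).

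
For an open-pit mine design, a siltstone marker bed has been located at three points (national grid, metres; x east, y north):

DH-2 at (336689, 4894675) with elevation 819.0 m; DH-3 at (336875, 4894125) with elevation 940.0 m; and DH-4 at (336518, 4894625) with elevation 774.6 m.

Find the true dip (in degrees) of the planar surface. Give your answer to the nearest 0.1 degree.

17.7°

Let the plane be z = a·x + b·y + c.
DH-3−DH-2: 186a − 550b = 121;  DH-4−DH-2: −171a − 50b = −44.4.
Solving gives a = 0.29482, b = −0.12030.
Gradient magnitude |∇z| = √(a² + b²) = √(0.08692 + 0.01447) = 0.31842.
True dip = arctan(0.31842) = 17.7°, dipping toward WNW (azimuth ≈ 292°).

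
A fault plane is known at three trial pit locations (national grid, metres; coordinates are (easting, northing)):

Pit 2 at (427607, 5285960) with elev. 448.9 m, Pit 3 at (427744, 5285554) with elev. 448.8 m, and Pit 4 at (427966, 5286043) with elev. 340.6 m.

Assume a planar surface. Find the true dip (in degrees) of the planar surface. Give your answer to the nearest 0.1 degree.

16.5°

Two edge vectors: Pit 2→Pit 3 = (137, -406, -0.1), Pit 2→Pit 4 = (359, 83, -108.3).
Normal n = (Pit 2→Pit 3) × (Pit 2→Pit 4) = (43978.1, 14801.2, 157125).
So ∂z/∂E = −n_x/n_z = −0.27989 and ∂z/∂N = −n_y/n_z = −0.09420.
Gradient magnitude |∇z| = √(a² + b²) = √(0.07834 + 0.00887) = 0.29532.
True dip = arctan(0.29532) = 16.5°, dipping toward ENE (azimuth ≈ 071°).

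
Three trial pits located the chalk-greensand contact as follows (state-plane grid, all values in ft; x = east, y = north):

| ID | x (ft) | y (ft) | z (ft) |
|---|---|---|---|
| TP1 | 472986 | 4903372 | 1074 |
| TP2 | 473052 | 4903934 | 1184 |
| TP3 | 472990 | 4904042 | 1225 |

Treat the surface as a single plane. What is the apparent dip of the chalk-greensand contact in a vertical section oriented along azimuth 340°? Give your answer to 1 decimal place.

16.9°

Two edge vectors: TP1→TP2 = (66, 562, 110), TP1→TP3 = (4, 670, 151).
Normal n = (TP1→TP2) × (TP1→TP3) = (11162, -9526, 41972).
So ∂z/∂x = −n_x/n_z = −0.26594 and ∂z/∂y = −n_y/n_z = 0.22696.
Unit vector along 340° is (sin 340°, cos 340°) = (-0.3420, 0.9397).
Slope in that direction = a·(-0.3420) + b·(0.9397) = 0.30423.
Apparent dip = arctan|0.30423| = 16.9° (true dip is 19.3°, so apparent ≤ true as expected).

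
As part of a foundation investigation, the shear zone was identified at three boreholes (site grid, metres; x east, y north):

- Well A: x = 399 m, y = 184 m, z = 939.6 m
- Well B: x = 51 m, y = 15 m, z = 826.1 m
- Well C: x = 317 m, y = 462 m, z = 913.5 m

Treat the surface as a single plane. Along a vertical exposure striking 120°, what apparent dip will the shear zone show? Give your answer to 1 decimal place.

Two edge vectors: Well A→Well B = (-348, -169, -113.5), Well A→Well C = (-82, 278, -26.1).
Normal n = (Well A→Well B) × (Well A→Well C) = (35963.9, 224.2, -110602).
So ∂z/∂x = −n_x/n_z = 0.32517 and ∂z/∂y = −n_y/n_z = 0.00203.
Unit vector along 120° is (sin 120°, cos 120°) = (0.8660, -0.5000).
Slope in that direction = a·(0.8660) + b·(-0.5000) = 0.28059.
Apparent dip = arctan|0.28059| = 15.7° (true dip is 18.0°, so apparent ≤ true as expected).

15.7°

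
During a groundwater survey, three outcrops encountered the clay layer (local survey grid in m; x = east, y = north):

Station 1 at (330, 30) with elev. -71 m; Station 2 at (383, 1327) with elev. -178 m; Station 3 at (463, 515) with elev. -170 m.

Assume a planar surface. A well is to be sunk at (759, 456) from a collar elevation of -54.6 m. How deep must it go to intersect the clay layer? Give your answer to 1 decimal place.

266.1 m

Two edge vectors: Station 1→Station 2 = (53, 1297, -107), Station 1→Station 3 = (133, 485, -99).
Normal n = (Station 1→Station 2) × (Station 1→Station 3) = (-76508, -8984, -146796).
So ∂z/∂x = −n_x/n_z = −0.521186 and ∂z/∂y = −n_y/n_z = −0.061201.
Intercept c from Station 1: -71 + 171.99 + 1.84 = 102.83.
At (759, 456): z_contact = −395.58 − 27.91 + 102.83 = -320.66 m.
Depth below ground = -54.6 − (-320.66) = 266.1 m.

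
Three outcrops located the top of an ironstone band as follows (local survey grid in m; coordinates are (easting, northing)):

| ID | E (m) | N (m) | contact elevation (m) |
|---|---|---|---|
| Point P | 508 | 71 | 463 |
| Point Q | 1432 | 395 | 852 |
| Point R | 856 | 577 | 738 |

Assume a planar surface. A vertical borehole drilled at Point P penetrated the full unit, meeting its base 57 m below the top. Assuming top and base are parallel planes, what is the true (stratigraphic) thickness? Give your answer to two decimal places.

Let the plane be z = a·E + b·N + c.
Point Q−Point P: 924a + 324b = 389;  Point R−Point P: 348a + 506b = 275.
Solving gives a = 0.30365, b = 0.33464.
|∇z| = √(a²+b²) = 0.45187, so dip δ = arctan(0.45187) = 24.32°.
True thickness = vertical thickness × cos δ = 57 × cos 24.32° = 51.94 m.

51.94 m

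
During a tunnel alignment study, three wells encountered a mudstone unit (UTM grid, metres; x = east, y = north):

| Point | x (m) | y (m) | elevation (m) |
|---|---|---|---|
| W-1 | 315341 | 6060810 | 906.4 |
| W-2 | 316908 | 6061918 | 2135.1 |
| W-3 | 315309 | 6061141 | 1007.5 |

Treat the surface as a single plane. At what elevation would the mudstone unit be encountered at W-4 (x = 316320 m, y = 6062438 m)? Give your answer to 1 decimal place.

Two edge vectors: W-1→W-2 = (1567, 1108, 1228.7), W-1→W-3 = (-32, 331, 101.1).
Normal n = (W-1→W-2) × (W-1→W-3) = (-294680.9, -197742.1, 554133).
So ∂z/∂x = −n_x/n_z = 0.531787315 and ∂z/∂y = −n_y/n_z = 0.356849529.
Intercept c from W-1: 906.4 − 167694.34 − 2162797.19 = −2329585.14.
At (316320, 6062438): z = 168215.0 + 2163378.1 − 2329585.14 = 2008.0 m.

2008.0 m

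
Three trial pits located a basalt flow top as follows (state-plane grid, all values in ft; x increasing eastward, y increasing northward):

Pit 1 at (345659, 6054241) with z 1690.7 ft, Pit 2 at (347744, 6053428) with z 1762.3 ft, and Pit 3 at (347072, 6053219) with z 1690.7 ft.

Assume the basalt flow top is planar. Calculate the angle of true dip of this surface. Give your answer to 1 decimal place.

7.2°

Two edge vectors: Pit 1→Pit 2 = (2085, -813, 71.6), Pit 1→Pit 3 = (1413, -1022, 0).
Normal n = (Pit 1→Pit 2) × (Pit 1→Pit 3) = (73175.2, 101170.8, -982101).
So ∂z/∂x = −n_x/n_z = 0.07451 and ∂z/∂y = −n_y/n_z = 0.10301.
Gradient magnitude |∇z| = √(a² + b²) = √(0.00555 + 0.01061) = 0.12714.
True dip = arctan(0.12714) = 7.2°, dipping toward SW (azimuth ≈ 216°).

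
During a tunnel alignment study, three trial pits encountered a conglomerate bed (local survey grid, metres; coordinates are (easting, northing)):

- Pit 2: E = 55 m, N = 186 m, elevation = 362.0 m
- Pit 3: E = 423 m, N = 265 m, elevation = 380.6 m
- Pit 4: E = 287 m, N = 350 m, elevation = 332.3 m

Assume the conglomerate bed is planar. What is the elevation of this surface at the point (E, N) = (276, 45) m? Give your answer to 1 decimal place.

441.5 m

Let the plane be z = a·E + b·N + c.
Pit 3−Pit 2: 368a + 79b = 18.6;  Pit 4−Pit 2: 232a + 164b = −29.7.
Solving gives a = 0.12842, b = −0.36276.
Then c = 362 − a·55 − b·186 = 422.41.
At (276, 45): z = 35.4 − 16.3 + 422.41 = 441.5 m.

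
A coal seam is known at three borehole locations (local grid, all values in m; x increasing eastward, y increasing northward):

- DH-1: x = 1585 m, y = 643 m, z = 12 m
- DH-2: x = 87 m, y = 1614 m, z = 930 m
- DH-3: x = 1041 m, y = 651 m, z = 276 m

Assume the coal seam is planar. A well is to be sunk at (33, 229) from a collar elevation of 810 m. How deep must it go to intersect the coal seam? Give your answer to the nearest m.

Two edge vectors: DH-1→DH-2 = (-1498, 971, 918), DH-1→DH-3 = (-544, 8, 264).
Normal n = (DH-1→DH-2) × (DH-1→DH-3) = (249000, -103920, 516240).
So ∂z/∂x = −n_x/n_z = −0.48233 and ∂z/∂y = −n_y/n_z = 0.20130.
Intercept c from DH-1: 12 + 764.50 − 129.44 = 647.06.
At (33, 229): z_contact = −15.9 + 46.1 + 647.06 = 677.2 m.
Depth below ground = 810 − 677.2 = 133 m.

133 m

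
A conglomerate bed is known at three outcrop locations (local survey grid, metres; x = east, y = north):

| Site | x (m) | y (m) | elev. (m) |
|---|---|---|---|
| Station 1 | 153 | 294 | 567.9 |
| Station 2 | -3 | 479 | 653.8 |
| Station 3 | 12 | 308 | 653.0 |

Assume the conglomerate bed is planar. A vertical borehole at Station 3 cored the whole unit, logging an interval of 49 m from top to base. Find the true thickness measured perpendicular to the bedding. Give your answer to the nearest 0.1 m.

41.8 m

Let the plane be z = a·x + b·y + c.
Station 2−Station 1: −156a + 185b = 85.9;  Station 3−Station 1: −141a + 14b = 85.1.
Solving gives a = −0.60838, b = −0.04869.
|∇z| = √(a²+b²) = 0.61033, so dip δ = arctan(0.61033) = 31.40°.
True thickness = vertical thickness × cos δ = 49 × cos 31.40° = 41.8 m.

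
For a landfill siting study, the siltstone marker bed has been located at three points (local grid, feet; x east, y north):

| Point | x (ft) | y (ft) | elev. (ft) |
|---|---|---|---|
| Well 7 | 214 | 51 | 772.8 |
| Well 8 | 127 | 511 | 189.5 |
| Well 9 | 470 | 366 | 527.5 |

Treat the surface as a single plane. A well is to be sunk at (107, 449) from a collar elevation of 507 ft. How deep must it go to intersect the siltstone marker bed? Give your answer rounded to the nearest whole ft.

254 ft

Let the plane be z = a·x + b·y + c.
Well 8−Well 7: −87a + 460b = −583.3;  Well 9−Well 7: 256a + 315b = −245.3.
Solving gives a = 0.48842, b = −1.17567.
Then c = 772.8 − a·214 − b·51 = 728.24.
At (107, 449): z_contact = 52.3 − 527.9 + 728.24 = 252.6 ft.
Depth below ground = 507 − 252.6 = 254 ft.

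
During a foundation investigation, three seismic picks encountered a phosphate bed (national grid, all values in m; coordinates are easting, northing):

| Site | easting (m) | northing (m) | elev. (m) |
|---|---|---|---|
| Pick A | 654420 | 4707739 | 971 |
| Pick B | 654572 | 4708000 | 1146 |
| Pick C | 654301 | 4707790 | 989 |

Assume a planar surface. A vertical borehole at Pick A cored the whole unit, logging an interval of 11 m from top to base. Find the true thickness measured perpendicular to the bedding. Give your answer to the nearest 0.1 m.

Let the plane be z = a·easting + b·northing + c.
Pick B−Pick A: 152a + 261b = 175;  Pick C−Pick A: −119a + 51b = 18.
Solving gives a = 0.10891, b = 0.60707.
|∇z| = √(a²+b²) = 0.61676, so dip δ = arctan(0.61676) = 31.66°.
True thickness = vertical thickness × cos δ = 11 × cos 31.66° = 9.4 m.

9.4 m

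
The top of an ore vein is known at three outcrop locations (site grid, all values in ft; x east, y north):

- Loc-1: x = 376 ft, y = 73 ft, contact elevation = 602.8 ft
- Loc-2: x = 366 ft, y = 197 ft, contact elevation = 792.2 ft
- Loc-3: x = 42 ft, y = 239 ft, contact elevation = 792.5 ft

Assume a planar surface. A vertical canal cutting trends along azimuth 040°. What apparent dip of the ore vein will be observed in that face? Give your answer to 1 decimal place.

52.7°

Let the plane be z = a·x + b·y + c.
Loc-2−Loc-1: −10a + 124b = 189.4;  Loc-3−Loc-1: −334a + 166b = 189.7.
Solving gives a = 0.19915, b = 1.54348.
Unit vector along 040° is (sin 40°, cos 40°) = (0.6428, 0.7660).
Slope in that direction = a·(0.6428) + b·(0.7660) = 1.31039.
Apparent dip = arctan|1.31039| = 52.7° (true dip is 57.3°, so apparent ≤ true as expected).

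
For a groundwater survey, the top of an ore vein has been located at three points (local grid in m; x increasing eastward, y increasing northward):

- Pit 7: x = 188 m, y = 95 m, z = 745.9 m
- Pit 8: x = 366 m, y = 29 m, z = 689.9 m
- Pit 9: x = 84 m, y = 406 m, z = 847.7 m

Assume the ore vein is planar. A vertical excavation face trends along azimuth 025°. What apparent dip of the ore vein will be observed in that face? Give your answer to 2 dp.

7.78°

Let the plane be z = a·x + b·y + c.
Pit 8−Pit 7: 178a − 66b = −56;  Pit 9−Pit 7: −104a + 311b = 101.8.
Solving gives a = −0.22059, b = 0.25357.
Unit vector along 025° is (sin 25°, cos 25°) = (0.4226, 0.9063).
Slope in that direction = a·(0.4226) + b·(0.9063) = 0.13658.
Apparent dip = arctan|0.13658| = 7.78° (true dip is 18.6°, so apparent ≤ true as expected).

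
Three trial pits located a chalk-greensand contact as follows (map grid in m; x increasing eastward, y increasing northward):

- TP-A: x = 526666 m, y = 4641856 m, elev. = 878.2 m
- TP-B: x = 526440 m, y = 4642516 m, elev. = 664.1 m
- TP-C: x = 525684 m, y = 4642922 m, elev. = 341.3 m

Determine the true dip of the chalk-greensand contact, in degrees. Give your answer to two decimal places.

20.75°

Two edge vectors: TP-A→TP-B = (-226, 660, -214.1), TP-A→TP-C = (-982, 1066, -536.9).
Normal n = (TP-A→TP-B) × (TP-A→TP-C) = (-126123.4, 88906.8, 407204).
So ∂z/∂x = −n_x/n_z = 0.30973 and ∂z/∂y = −n_y/n_z = −0.21833.
Gradient magnitude |∇z| = √(a² + b²) = √(0.09593 + 0.04767) = 0.37895.
True dip = arctan(0.37895) = 20.75°, dipping toward NW (azimuth ≈ 305°).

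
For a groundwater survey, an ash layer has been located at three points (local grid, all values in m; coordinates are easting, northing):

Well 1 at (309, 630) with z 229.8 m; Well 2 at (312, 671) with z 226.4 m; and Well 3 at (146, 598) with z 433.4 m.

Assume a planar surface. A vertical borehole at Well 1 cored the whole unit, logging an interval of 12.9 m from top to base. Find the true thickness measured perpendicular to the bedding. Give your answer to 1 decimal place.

Let the plane be z = a·easting + b·northing + c.
Well 2−Well 1: 3a + 41b = −3.4;  Well 3−Well 1: −163a − 32b = 203.6.
Solving gives a = −1.25077, b = 0.00859.
|∇z| = √(a²+b²) = 1.25080, so dip δ = arctan(1.25080) = 51.36°.
True thickness = vertical thickness × cos δ = 12.9 × cos 51.36° = 8.1 m.

8.1 m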